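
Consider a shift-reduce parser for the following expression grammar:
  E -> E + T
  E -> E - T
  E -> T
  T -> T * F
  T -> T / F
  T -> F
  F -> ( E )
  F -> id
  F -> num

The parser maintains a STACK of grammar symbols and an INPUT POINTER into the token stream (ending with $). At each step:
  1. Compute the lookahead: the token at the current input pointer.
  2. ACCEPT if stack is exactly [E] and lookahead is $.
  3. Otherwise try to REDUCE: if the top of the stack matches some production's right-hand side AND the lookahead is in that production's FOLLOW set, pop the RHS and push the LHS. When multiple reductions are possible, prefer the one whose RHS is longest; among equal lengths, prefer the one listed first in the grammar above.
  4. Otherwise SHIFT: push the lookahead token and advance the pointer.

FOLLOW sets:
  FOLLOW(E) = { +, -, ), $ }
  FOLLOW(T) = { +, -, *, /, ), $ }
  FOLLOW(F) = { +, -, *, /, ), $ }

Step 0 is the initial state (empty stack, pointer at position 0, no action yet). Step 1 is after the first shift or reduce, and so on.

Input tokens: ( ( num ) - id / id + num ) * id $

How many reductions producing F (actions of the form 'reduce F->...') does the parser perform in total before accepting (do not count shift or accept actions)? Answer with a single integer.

Step 1: shift (. Stack=[(] ptr=1 lookahead=( remaining=[( num ) - id / id + num ) * id $]
Step 2: shift (. Stack=[( (] ptr=2 lookahead=num remaining=[num ) - id / id + num ) * id $]
Step 3: shift num. Stack=[( ( num] ptr=3 lookahead=) remaining=[) - id / id + num ) * id $]
Step 4: reduce F->num. Stack=[( ( F] ptr=3 lookahead=) remaining=[) - id / id + num ) * id $]
Step 5: reduce T->F. Stack=[( ( T] ptr=3 lookahead=) remaining=[) - id / id + num ) * id $]
Step 6: reduce E->T. Stack=[( ( E] ptr=3 lookahead=) remaining=[) - id / id + num ) * id $]
Step 7: shift ). Stack=[( ( E )] ptr=4 lookahead=- remaining=[- id / id + num ) * id $]
Step 8: reduce F->( E ). Stack=[( F] ptr=4 lookahead=- remaining=[- id / id + num ) * id $]
Step 9: reduce T->F. Stack=[( T] ptr=4 lookahead=- remaining=[- id / id + num ) * id $]
Step 10: reduce E->T. Stack=[( E] ptr=4 lookahead=- remaining=[- id / id + num ) * id $]
Step 11: shift -. Stack=[( E -] ptr=5 lookahead=id remaining=[id / id + num ) * id $]
Step 12: shift id. Stack=[( E - id] ptr=6 lookahead=/ remaining=[/ id + num ) * id $]
Step 13: reduce F->id. Stack=[( E - F] ptr=6 lookahead=/ remaining=[/ id + num ) * id $]
Step 14: reduce T->F. Stack=[( E - T] ptr=6 lookahead=/ remaining=[/ id + num ) * id $]
Step 15: shift /. Stack=[( E - T /] ptr=7 lookahead=id remaining=[id + num ) * id $]
Step 16: shift id. Stack=[( E - T / id] ptr=8 lookahead=+ remaining=[+ num ) * id $]
Step 17: reduce F->id. Stack=[( E - T / F] ptr=8 lookahead=+ remaining=[+ num ) * id $]
Step 18: reduce T->T / F. Stack=[( E - T] ptr=8 lookahead=+ remaining=[+ num ) * id $]
Step 19: reduce E->E - T. Stack=[( E] ptr=8 lookahead=+ remaining=[+ num ) * id $]
Step 20: shift +. Stack=[( E +] ptr=9 lookahead=num remaining=[num ) * id $]
Step 21: shift num. Stack=[( E + num] ptr=10 lookahead=) remaining=[) * id $]
Step 22: reduce F->num. Stack=[( E + F] ptr=10 lookahead=) remaining=[) * id $]
Step 23: reduce T->F. Stack=[( E + T] ptr=10 lookahead=) remaining=[) * id $]
Step 24: reduce E->E + T. Stack=[( E] ptr=10 lookahead=) remaining=[) * id $]
Step 25: shift ). Stack=[( E )] ptr=11 lookahead=* remaining=[* id $]
Step 26: reduce F->( E ). Stack=[F] ptr=11 lookahead=* remaining=[* id $]
Step 27: reduce T->F. Stack=[T] ptr=11 lookahead=* remaining=[* id $]
Step 28: shift *. Stack=[T *] ptr=12 lookahead=id remaining=[id $]
Step 29: shift id. Stack=[T * id] ptr=13 lookahead=$ remaining=[$]
Step 30: reduce F->id. Stack=[T * F] ptr=13 lookahead=$ remaining=[$]
Step 31: reduce T->T * F. Stack=[T] ptr=13 lookahead=$ remaining=[$]
Step 32: reduce E->T. Stack=[E] ptr=13 lookahead=$ remaining=[$]
Step 33: accept. Stack=[E] ptr=13 lookahead=$ remaining=[$]

Answer: 7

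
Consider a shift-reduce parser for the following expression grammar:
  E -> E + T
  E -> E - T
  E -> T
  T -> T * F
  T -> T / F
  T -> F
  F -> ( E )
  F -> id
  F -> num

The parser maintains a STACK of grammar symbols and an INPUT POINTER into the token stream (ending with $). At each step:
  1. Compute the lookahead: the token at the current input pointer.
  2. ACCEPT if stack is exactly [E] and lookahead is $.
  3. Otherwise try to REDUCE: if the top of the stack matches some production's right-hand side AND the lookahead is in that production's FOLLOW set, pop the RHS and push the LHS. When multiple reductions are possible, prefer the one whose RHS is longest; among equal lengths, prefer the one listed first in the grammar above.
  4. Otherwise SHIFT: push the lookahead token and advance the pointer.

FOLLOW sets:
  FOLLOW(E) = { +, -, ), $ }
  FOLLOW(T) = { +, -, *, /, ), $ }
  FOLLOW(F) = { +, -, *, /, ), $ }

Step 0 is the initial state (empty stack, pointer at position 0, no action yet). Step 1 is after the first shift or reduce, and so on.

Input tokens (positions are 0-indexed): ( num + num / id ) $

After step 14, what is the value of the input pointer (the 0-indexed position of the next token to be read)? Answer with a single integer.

Answer: 6

Derivation:
Step 1: shift (. Stack=[(] ptr=1 lookahead=num remaining=[num + num / id ) $]
Step 2: shift num. Stack=[( num] ptr=2 lookahead=+ remaining=[+ num / id ) $]
Step 3: reduce F->num. Stack=[( F] ptr=2 lookahead=+ remaining=[+ num / id ) $]
Step 4: reduce T->F. Stack=[( T] ptr=2 lookahead=+ remaining=[+ num / id ) $]
Step 5: reduce E->T. Stack=[( E] ptr=2 lookahead=+ remaining=[+ num / id ) $]
Step 6: shift +. Stack=[( E +] ptr=3 lookahead=num remaining=[num / id ) $]
Step 7: shift num. Stack=[( E + num] ptr=4 lookahead=/ remaining=[/ id ) $]
Step 8: reduce F->num. Stack=[( E + F] ptr=4 lookahead=/ remaining=[/ id ) $]
Step 9: reduce T->F. Stack=[( E + T] ptr=4 lookahead=/ remaining=[/ id ) $]
Step 10: shift /. Stack=[( E + T /] ptr=5 lookahead=id remaining=[id ) $]
Step 11: shift id. Stack=[( E + T / id] ptr=6 lookahead=) remaining=[) $]
Step 12: reduce F->id. Stack=[( E + T / F] ptr=6 lookahead=) remaining=[) $]
Step 13: reduce T->T / F. Stack=[( E + T] ptr=6 lookahead=) remaining=[) $]
Step 14: reduce E->E + T. Stack=[( E] ptr=6 lookahead=) remaining=[) $]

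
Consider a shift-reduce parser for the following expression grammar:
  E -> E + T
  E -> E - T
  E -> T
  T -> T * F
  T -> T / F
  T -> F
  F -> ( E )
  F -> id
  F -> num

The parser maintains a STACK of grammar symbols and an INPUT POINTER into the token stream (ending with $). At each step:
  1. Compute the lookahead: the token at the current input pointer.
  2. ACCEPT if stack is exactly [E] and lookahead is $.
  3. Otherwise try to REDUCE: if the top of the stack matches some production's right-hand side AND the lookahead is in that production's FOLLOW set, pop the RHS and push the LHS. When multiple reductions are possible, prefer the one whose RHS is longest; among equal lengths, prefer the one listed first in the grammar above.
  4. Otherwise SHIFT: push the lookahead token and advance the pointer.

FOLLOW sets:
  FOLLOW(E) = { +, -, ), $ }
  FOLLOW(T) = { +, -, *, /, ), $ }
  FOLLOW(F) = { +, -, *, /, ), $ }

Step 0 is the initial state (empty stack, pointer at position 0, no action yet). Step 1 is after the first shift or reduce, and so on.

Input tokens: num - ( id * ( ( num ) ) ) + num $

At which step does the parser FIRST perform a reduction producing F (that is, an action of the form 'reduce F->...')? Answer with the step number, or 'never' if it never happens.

Step 1: shift num. Stack=[num] ptr=1 lookahead=- remaining=[- ( id * ( ( num ) ) ) + num $]
Step 2: reduce F->num. Stack=[F] ptr=1 lookahead=- remaining=[- ( id * ( ( num ) ) ) + num $]

Answer: 2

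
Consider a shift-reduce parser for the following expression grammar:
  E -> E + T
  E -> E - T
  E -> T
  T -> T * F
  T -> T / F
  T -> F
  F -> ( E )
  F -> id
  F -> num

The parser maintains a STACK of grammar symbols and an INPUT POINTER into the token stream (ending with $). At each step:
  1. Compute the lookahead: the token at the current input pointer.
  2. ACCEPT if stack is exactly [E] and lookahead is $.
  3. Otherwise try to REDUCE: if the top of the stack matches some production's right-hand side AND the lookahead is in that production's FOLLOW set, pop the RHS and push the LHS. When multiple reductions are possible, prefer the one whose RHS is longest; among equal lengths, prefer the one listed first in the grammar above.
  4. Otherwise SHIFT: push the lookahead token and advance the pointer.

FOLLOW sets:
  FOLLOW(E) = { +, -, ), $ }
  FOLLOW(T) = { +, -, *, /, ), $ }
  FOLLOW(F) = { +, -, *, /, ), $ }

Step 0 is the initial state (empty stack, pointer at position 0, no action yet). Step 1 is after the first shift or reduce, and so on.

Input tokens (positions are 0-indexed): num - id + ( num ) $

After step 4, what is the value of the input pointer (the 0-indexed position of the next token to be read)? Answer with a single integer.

Answer: 1

Derivation:
Step 1: shift num. Stack=[num] ptr=1 lookahead=- remaining=[- id + ( num ) $]
Step 2: reduce F->num. Stack=[F] ptr=1 lookahead=- remaining=[- id + ( num ) $]
Step 3: reduce T->F. Stack=[T] ptr=1 lookahead=- remaining=[- id + ( num ) $]
Step 4: reduce E->T. Stack=[E] ptr=1 lookahead=- remaining=[- id + ( num ) $]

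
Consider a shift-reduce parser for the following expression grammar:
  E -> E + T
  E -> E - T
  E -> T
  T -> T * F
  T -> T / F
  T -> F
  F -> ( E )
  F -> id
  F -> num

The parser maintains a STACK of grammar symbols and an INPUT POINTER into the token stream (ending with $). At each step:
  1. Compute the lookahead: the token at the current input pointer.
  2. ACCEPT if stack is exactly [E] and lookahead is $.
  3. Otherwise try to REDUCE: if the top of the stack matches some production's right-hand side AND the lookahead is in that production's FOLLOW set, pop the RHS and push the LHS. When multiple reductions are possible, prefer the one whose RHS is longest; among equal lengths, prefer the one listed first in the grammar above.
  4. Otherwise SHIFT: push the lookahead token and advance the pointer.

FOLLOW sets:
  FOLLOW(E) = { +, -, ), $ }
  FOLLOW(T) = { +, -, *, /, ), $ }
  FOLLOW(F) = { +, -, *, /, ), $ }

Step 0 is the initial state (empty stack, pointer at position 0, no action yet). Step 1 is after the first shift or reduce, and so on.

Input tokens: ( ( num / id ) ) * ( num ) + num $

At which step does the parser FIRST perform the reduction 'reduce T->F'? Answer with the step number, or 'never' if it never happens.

Answer: 5

Derivation:
Step 1: shift (. Stack=[(] ptr=1 lookahead=( remaining=[( num / id ) ) * ( num ) + num $]
Step 2: shift (. Stack=[( (] ptr=2 lookahead=num remaining=[num / id ) ) * ( num ) + num $]
Step 3: shift num. Stack=[( ( num] ptr=3 lookahead=/ remaining=[/ id ) ) * ( num ) + num $]
Step 4: reduce F->num. Stack=[( ( F] ptr=3 lookahead=/ remaining=[/ id ) ) * ( num ) + num $]
Step 5: reduce T->F. Stack=[( ( T] ptr=3 lookahead=/ remaining=[/ id ) ) * ( num ) + num $]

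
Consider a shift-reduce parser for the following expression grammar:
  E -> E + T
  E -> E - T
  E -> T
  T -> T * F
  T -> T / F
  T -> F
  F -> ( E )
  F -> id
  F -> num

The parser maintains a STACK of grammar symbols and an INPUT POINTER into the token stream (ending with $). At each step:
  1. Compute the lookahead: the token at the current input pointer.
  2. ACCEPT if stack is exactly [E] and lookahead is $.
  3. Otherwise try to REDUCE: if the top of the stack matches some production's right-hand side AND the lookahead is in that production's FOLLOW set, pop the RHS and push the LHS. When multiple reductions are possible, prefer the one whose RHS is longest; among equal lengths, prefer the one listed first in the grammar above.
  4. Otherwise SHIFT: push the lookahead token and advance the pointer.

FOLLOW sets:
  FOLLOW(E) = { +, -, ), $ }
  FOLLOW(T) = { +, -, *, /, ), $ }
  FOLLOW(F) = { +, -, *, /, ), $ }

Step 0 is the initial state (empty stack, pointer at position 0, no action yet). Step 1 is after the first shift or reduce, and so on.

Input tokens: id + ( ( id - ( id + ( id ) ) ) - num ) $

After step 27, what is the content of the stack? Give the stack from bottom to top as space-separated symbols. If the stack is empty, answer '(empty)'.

Answer: E + ( ( E - ( E

Derivation:
Step 1: shift id. Stack=[id] ptr=1 lookahead=+ remaining=[+ ( ( id - ( id + ( id ) ) ) - num ) $]
Step 2: reduce F->id. Stack=[F] ptr=1 lookahead=+ remaining=[+ ( ( id - ( id + ( id ) ) ) - num ) $]
Step 3: reduce T->F. Stack=[T] ptr=1 lookahead=+ remaining=[+ ( ( id - ( id + ( id ) ) ) - num ) $]
Step 4: reduce E->T. Stack=[E] ptr=1 lookahead=+ remaining=[+ ( ( id - ( id + ( id ) ) ) - num ) $]
Step 5: shift +. Stack=[E +] ptr=2 lookahead=( remaining=[( ( id - ( id + ( id ) ) ) - num ) $]
Step 6: shift (. Stack=[E + (] ptr=3 lookahead=( remaining=[( id - ( id + ( id ) ) ) - num ) $]
Step 7: shift (. Stack=[E + ( (] ptr=4 lookahead=id remaining=[id - ( id + ( id ) ) ) - num ) $]
Step 8: shift id. Stack=[E + ( ( id] ptr=5 lookahead=- remaining=[- ( id + ( id ) ) ) - num ) $]
Step 9: reduce F->id. Stack=[E + ( ( F] ptr=5 lookahead=- remaining=[- ( id + ( id ) ) ) - num ) $]
Step 10: reduce T->F. Stack=[E + ( ( T] ptr=5 lookahead=- remaining=[- ( id + ( id ) ) ) - num ) $]
Step 11: reduce E->T. Stack=[E + ( ( E] ptr=5 lookahead=- remaining=[- ( id + ( id ) ) ) - num ) $]
Step 12: shift -. Stack=[E + ( ( E -] ptr=6 lookahead=( remaining=[( id + ( id ) ) ) - num ) $]
Step 13: shift (. Stack=[E + ( ( E - (] ptr=7 lookahead=id remaining=[id + ( id ) ) ) - num ) $]
Step 14: shift id. Stack=[E + ( ( E - ( id] ptr=8 lookahead=+ remaining=[+ ( id ) ) ) - num ) $]
Step 15: reduce F->id. Stack=[E + ( ( E - ( F] ptr=8 lookahead=+ remaining=[+ ( id ) ) ) - num ) $]
Step 16: reduce T->F. Stack=[E + ( ( E - ( T] ptr=8 lookahead=+ remaining=[+ ( id ) ) ) - num ) $]
Step 17: reduce E->T. Stack=[E + ( ( E - ( E] ptr=8 lookahead=+ remaining=[+ ( id ) ) ) - num ) $]
Step 18: shift +. Stack=[E + ( ( E - ( E +] ptr=9 lookahead=( remaining=[( id ) ) ) - num ) $]
Step 19: shift (. Stack=[E + ( ( E - ( E + (] ptr=10 lookahead=id remaining=[id ) ) ) - num ) $]
Step 20: shift id. Stack=[E + ( ( E - ( E + ( id] ptr=11 lookahead=) remaining=[) ) ) - num ) $]
Step 21: reduce F->id. Stack=[E + ( ( E - ( E + ( F] ptr=11 lookahead=) remaining=[) ) ) - num ) $]
Step 22: reduce T->F. Stack=[E + ( ( E - ( E + ( T] ptr=11 lookahead=) remaining=[) ) ) - num ) $]
Step 23: reduce E->T. Stack=[E + ( ( E - ( E + ( E] ptr=11 lookahead=) remaining=[) ) ) - num ) $]
Step 24: shift ). Stack=[E + ( ( E - ( E + ( E )] ptr=12 lookahead=) remaining=[) ) - num ) $]
Step 25: reduce F->( E ). Stack=[E + ( ( E - ( E + F] ptr=12 lookahead=) remaining=[) ) - num ) $]
Step 26: reduce T->F. Stack=[E + ( ( E - ( E + T] ptr=12 lookahead=) remaining=[) ) - num ) $]
Step 27: reduce E->E + T. Stack=[E + ( ( E - ( E] ptr=12 lookahead=) remaining=[) ) - num ) $]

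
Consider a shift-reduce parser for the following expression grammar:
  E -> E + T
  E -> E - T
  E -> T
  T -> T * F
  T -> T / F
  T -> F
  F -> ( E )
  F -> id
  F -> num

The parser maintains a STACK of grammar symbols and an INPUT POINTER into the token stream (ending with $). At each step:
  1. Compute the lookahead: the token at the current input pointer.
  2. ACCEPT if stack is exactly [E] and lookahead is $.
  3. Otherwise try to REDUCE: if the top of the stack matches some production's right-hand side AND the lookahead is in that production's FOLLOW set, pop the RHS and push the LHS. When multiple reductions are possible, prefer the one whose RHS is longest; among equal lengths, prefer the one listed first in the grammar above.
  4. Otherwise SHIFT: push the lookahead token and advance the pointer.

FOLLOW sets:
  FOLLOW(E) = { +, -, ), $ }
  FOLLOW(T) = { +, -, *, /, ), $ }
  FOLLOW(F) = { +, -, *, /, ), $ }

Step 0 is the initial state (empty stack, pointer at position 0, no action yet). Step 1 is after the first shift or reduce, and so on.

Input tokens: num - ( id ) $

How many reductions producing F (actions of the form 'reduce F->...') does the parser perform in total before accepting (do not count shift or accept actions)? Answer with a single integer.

Step 1: shift num. Stack=[num] ptr=1 lookahead=- remaining=[- ( id ) $]
Step 2: reduce F->num. Stack=[F] ptr=1 lookahead=- remaining=[- ( id ) $]
Step 3: reduce T->F. Stack=[T] ptr=1 lookahead=- remaining=[- ( id ) $]
Step 4: reduce E->T. Stack=[E] ptr=1 lookahead=- remaining=[- ( id ) $]
Step 5: shift -. Stack=[E -] ptr=2 lookahead=( remaining=[( id ) $]
Step 6: shift (. Stack=[E - (] ptr=3 lookahead=id remaining=[id ) $]
Step 7: shift id. Stack=[E - ( id] ptr=4 lookahead=) remaining=[) $]
Step 8: reduce F->id. Stack=[E - ( F] ptr=4 lookahead=) remaining=[) $]
Step 9: reduce T->F. Stack=[E - ( T] ptr=4 lookahead=) remaining=[) $]
Step 10: reduce E->T. Stack=[E - ( E] ptr=4 lookahead=) remaining=[) $]
Step 11: shift ). Stack=[E - ( E )] ptr=5 lookahead=$ remaining=[$]
Step 12: reduce F->( E ). Stack=[E - F] ptr=5 lookahead=$ remaining=[$]
Step 13: reduce T->F. Stack=[E - T] ptr=5 lookahead=$ remaining=[$]
Step 14: reduce E->E - T. Stack=[E] ptr=5 lookahead=$ remaining=[$]
Step 15: accept. Stack=[E] ptr=5 lookahead=$ remaining=[$]

Answer: 3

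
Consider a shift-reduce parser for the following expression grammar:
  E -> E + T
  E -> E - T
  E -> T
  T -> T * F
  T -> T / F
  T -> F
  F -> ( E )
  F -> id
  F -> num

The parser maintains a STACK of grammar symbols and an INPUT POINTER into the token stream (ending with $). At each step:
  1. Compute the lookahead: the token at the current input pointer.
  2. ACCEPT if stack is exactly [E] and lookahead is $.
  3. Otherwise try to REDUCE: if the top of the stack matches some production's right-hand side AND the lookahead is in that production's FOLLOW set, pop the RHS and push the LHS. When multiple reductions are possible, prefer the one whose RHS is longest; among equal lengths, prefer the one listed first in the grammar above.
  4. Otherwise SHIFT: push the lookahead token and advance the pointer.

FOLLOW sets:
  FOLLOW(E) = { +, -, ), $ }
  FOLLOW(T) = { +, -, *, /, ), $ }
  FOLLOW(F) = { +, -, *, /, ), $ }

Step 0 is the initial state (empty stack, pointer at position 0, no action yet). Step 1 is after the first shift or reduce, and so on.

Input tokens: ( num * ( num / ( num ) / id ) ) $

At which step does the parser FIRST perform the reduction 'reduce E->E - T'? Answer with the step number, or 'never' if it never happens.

Step 1: shift (. Stack=[(] ptr=1 lookahead=num remaining=[num * ( num / ( num ) / id ) ) $]
Step 2: shift num. Stack=[( num] ptr=2 lookahead=* remaining=[* ( num / ( num ) / id ) ) $]
Step 3: reduce F->num. Stack=[( F] ptr=2 lookahead=* remaining=[* ( num / ( num ) / id ) ) $]
Step 4: reduce T->F. Stack=[( T] ptr=2 lookahead=* remaining=[* ( num / ( num ) / id ) ) $]
Step 5: shift *. Stack=[( T *] ptr=3 lookahead=( remaining=[( num / ( num ) / id ) ) $]
Step 6: shift (. Stack=[( T * (] ptr=4 lookahead=num remaining=[num / ( num ) / id ) ) $]
Step 7: shift num. Stack=[( T * ( num] ptr=5 lookahead=/ remaining=[/ ( num ) / id ) ) $]
Step 8: reduce F->num. Stack=[( T * ( F] ptr=5 lookahead=/ remaining=[/ ( num ) / id ) ) $]
Step 9: reduce T->F. Stack=[( T * ( T] ptr=5 lookahead=/ remaining=[/ ( num ) / id ) ) $]
Step 10: shift /. Stack=[( T * ( T /] ptr=6 lookahead=( remaining=[( num ) / id ) ) $]
Step 11: shift (. Stack=[( T * ( T / (] ptr=7 lookahead=num remaining=[num ) / id ) ) $]
Step 12: shift num. Stack=[( T * ( T / ( num] ptr=8 lookahead=) remaining=[) / id ) ) $]
Step 13: reduce F->num. Stack=[( T * ( T / ( F] ptr=8 lookahead=) remaining=[) / id ) ) $]
Step 14: reduce T->F. Stack=[( T * ( T / ( T] ptr=8 lookahead=) remaining=[) / id ) ) $]
Step 15: reduce E->T. Stack=[( T * ( T / ( E] ptr=8 lookahead=) remaining=[) / id ) ) $]
Step 16: shift ). Stack=[( T * ( T / ( E )] ptr=9 lookahead=/ remaining=[/ id ) ) $]
Step 17: reduce F->( E ). Stack=[( T * ( T / F] ptr=9 lookahead=/ remaining=[/ id ) ) $]
Step 18: reduce T->T / F. Stack=[( T * ( T] ptr=9 lookahead=/ remaining=[/ id ) ) $]
Step 19: shift /. Stack=[( T * ( T /] ptr=10 lookahead=id remaining=[id ) ) $]
Step 20: shift id. Stack=[( T * ( T / id] ptr=11 lookahead=) remaining=[) ) $]
Step 21: reduce F->id. Stack=[( T * ( T / F] ptr=11 lookahead=) remaining=[) ) $]
Step 22: reduce T->T / F. Stack=[( T * ( T] ptr=11 lookahead=) remaining=[) ) $]
Step 23: reduce E->T. Stack=[( T * ( E] ptr=11 lookahead=) remaining=[) ) $]
Step 24: shift ). Stack=[( T * ( E )] ptr=12 lookahead=) remaining=[) $]
Step 25: reduce F->( E ). Stack=[( T * F] ptr=12 lookahead=) remaining=[) $]
Step 26: reduce T->T * F. Stack=[( T] ptr=12 lookahead=) remaining=[) $]
Step 27: reduce E->T. Stack=[( E] ptr=12 lookahead=) remaining=[) $]
Step 28: shift ). Stack=[( E )] ptr=13 lookahead=$ remaining=[$]
Step 29: reduce F->( E ). Stack=[F] ptr=13 lookahead=$ remaining=[$]
Step 30: reduce T->F. Stack=[T] ptr=13 lookahead=$ remaining=[$]
Step 31: reduce E->T. Stack=[E] ptr=13 lookahead=$ remaining=[$]
Step 32: accept. Stack=[E] ptr=13 lookahead=$ remaining=[$]

Answer: never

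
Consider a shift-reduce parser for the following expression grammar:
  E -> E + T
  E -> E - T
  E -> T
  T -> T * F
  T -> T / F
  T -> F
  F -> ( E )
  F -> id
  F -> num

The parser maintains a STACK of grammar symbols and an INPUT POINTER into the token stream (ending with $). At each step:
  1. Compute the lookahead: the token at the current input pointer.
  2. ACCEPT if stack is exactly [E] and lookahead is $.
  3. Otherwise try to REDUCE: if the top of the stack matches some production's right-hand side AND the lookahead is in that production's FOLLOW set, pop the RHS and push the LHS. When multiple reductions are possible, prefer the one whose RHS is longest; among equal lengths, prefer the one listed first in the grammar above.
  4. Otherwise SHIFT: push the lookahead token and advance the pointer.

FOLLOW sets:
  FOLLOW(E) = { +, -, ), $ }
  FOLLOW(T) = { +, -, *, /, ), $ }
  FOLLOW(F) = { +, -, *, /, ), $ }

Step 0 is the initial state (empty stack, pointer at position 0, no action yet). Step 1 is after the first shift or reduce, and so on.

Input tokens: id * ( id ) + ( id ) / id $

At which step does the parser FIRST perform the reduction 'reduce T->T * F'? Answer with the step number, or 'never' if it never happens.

Answer: 12

Derivation:
Step 1: shift id. Stack=[id] ptr=1 lookahead=* remaining=[* ( id ) + ( id ) / id $]
Step 2: reduce F->id. Stack=[F] ptr=1 lookahead=* remaining=[* ( id ) + ( id ) / id $]
Step 3: reduce T->F. Stack=[T] ptr=1 lookahead=* remaining=[* ( id ) + ( id ) / id $]
Step 4: shift *. Stack=[T *] ptr=2 lookahead=( remaining=[( id ) + ( id ) / id $]
Step 5: shift (. Stack=[T * (] ptr=3 lookahead=id remaining=[id ) + ( id ) / id $]
Step 6: shift id. Stack=[T * ( id] ptr=4 lookahead=) remaining=[) + ( id ) / id $]
Step 7: reduce F->id. Stack=[T * ( F] ptr=4 lookahead=) remaining=[) + ( id ) / id $]
Step 8: reduce T->F. Stack=[T * ( T] ptr=4 lookahead=) remaining=[) + ( id ) / id $]
Step 9: reduce E->T. Stack=[T * ( E] ptr=4 lookahead=) remaining=[) + ( id ) / id $]
Step 10: shift ). Stack=[T * ( E )] ptr=5 lookahead=+ remaining=[+ ( id ) / id $]
Step 11: reduce F->( E ). Stack=[T * F] ptr=5 lookahead=+ remaining=[+ ( id ) / id $]
Step 12: reduce T->T * F. Stack=[T] ptr=5 lookahead=+ remaining=[+ ( id ) / id $]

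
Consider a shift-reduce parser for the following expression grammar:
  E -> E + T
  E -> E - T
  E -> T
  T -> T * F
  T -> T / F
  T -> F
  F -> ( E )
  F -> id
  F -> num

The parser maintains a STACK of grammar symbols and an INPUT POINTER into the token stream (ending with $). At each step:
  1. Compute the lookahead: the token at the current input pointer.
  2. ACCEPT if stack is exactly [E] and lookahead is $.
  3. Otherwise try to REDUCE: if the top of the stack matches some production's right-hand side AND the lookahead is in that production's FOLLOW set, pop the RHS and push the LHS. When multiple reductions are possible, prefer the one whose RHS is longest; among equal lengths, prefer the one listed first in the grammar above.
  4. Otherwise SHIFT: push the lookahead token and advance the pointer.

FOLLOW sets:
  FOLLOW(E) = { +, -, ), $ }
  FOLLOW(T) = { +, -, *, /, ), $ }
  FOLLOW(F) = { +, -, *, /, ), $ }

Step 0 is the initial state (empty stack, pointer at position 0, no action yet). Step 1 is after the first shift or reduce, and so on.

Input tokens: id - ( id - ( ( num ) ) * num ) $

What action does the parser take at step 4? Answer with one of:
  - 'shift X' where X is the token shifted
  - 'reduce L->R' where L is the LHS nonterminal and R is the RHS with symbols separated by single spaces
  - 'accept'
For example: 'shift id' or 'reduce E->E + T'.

Answer: reduce E->T

Derivation:
Step 1: shift id. Stack=[id] ptr=1 lookahead=- remaining=[- ( id - ( ( num ) ) * num ) $]
Step 2: reduce F->id. Stack=[F] ptr=1 lookahead=- remaining=[- ( id - ( ( num ) ) * num ) $]
Step 3: reduce T->F. Stack=[T] ptr=1 lookahead=- remaining=[- ( id - ( ( num ) ) * num ) $]
Step 4: reduce E->T. Stack=[E] ptr=1 lookahead=- remaining=[- ( id - ( ( num ) ) * num ) $]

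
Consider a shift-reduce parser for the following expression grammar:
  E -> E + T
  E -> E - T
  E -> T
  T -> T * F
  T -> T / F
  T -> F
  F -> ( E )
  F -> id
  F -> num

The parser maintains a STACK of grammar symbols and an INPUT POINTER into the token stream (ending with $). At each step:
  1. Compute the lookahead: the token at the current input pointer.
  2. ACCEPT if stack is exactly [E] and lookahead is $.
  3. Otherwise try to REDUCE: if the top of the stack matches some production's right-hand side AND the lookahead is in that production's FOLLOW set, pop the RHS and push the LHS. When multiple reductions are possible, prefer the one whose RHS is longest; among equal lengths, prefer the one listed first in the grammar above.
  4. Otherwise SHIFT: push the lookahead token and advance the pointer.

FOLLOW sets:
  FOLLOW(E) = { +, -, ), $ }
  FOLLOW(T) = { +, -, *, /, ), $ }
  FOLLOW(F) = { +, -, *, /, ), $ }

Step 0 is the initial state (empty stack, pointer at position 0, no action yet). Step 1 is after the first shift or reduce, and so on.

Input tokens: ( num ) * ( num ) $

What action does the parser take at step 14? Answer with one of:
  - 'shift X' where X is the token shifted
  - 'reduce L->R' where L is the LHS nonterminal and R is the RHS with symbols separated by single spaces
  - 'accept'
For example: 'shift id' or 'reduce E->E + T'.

Step 1: shift (. Stack=[(] ptr=1 lookahead=num remaining=[num ) * ( num ) $]
Step 2: shift num. Stack=[( num] ptr=2 lookahead=) remaining=[) * ( num ) $]
Step 3: reduce F->num. Stack=[( F] ptr=2 lookahead=) remaining=[) * ( num ) $]
Step 4: reduce T->F. Stack=[( T] ptr=2 lookahead=) remaining=[) * ( num ) $]
Step 5: reduce E->T. Stack=[( E] ptr=2 lookahead=) remaining=[) * ( num ) $]
Step 6: shift ). Stack=[( E )] ptr=3 lookahead=* remaining=[* ( num ) $]
Step 7: reduce F->( E ). Stack=[F] ptr=3 lookahead=* remaining=[* ( num ) $]
Step 8: reduce T->F. Stack=[T] ptr=3 lookahead=* remaining=[* ( num ) $]
Step 9: shift *. Stack=[T *] ptr=4 lookahead=( remaining=[( num ) $]
Step 10: shift (. Stack=[T * (] ptr=5 lookahead=num remaining=[num ) $]
Step 11: shift num. Stack=[T * ( num] ptr=6 lookahead=) remaining=[) $]
Step 12: reduce F->num. Stack=[T * ( F] ptr=6 lookahead=) remaining=[) $]
Step 13: reduce T->F. Stack=[T * ( T] ptr=6 lookahead=) remaining=[) $]
Step 14: reduce E->T. Stack=[T * ( E] ptr=6 lookahead=) remaining=[) $]

Answer: reduce E->T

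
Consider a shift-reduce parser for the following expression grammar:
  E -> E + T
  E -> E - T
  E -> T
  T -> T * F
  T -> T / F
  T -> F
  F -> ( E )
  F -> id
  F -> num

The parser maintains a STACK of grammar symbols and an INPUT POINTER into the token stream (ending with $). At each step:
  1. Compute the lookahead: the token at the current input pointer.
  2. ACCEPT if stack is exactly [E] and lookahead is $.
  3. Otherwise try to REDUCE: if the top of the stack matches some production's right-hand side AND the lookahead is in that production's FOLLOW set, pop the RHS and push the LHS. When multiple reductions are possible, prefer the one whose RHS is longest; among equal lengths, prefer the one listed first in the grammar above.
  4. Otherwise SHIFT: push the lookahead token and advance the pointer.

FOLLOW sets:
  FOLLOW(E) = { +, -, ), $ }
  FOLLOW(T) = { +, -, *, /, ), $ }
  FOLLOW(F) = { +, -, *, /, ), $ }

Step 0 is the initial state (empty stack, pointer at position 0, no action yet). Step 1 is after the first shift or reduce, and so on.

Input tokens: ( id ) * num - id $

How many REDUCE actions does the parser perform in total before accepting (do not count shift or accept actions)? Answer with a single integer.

Answer: 11

Derivation:
Step 1: shift (. Stack=[(] ptr=1 lookahead=id remaining=[id ) * num - id $]
Step 2: shift id. Stack=[( id] ptr=2 lookahead=) remaining=[) * num - id $]
Step 3: reduce F->id. Stack=[( F] ptr=2 lookahead=) remaining=[) * num - id $]
Step 4: reduce T->F. Stack=[( T] ptr=2 lookahead=) remaining=[) * num - id $]
Step 5: reduce E->T. Stack=[( E] ptr=2 lookahead=) remaining=[) * num - id $]
Step 6: shift ). Stack=[( E )] ptr=3 lookahead=* remaining=[* num - id $]
Step 7: reduce F->( E ). Stack=[F] ptr=3 lookahead=* remaining=[* num - id $]
Step 8: reduce T->F. Stack=[T] ptr=3 lookahead=* remaining=[* num - id $]
Step 9: shift *. Stack=[T *] ptr=4 lookahead=num remaining=[num - id $]
Step 10: shift num. Stack=[T * num] ptr=5 lookahead=- remaining=[- id $]
Step 11: reduce F->num. Stack=[T * F] ptr=5 lookahead=- remaining=[- id $]
Step 12: reduce T->T * F. Stack=[T] ptr=5 lookahead=- remaining=[- id $]
Step 13: reduce E->T. Stack=[E] ptr=5 lookahead=- remaining=[- id $]
Step 14: shift -. Stack=[E -] ptr=6 lookahead=id remaining=[id $]
Step 15: shift id. Stack=[E - id] ptr=7 lookahead=$ remaining=[$]
Step 16: reduce F->id. Stack=[E - F] ptr=7 lookahead=$ remaining=[$]
Step 17: reduce T->F. Stack=[E - T] ptr=7 lookahead=$ remaining=[$]
Step 18: reduce E->E - T. Stack=[E] ptr=7 lookahead=$ remaining=[$]
Step 19: accept. Stack=[E] ptr=7 lookahead=$ remaining=[$]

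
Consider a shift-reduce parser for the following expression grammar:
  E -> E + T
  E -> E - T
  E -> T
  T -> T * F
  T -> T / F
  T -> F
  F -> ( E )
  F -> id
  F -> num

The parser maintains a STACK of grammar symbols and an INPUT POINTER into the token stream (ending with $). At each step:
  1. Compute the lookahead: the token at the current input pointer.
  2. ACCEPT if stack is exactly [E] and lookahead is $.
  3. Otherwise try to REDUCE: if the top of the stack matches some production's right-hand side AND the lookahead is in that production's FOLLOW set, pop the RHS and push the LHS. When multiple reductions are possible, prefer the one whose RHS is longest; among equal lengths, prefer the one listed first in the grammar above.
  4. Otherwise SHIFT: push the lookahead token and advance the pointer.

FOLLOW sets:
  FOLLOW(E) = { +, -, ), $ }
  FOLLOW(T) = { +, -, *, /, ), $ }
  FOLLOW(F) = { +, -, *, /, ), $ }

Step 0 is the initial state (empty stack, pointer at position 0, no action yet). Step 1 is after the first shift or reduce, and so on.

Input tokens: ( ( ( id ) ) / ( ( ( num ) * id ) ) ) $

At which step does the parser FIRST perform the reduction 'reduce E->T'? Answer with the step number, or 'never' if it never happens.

Step 1: shift (. Stack=[(] ptr=1 lookahead=( remaining=[( ( id ) ) / ( ( ( num ) * id ) ) ) $]
Step 2: shift (. Stack=[( (] ptr=2 lookahead=( remaining=[( id ) ) / ( ( ( num ) * id ) ) ) $]
Step 3: shift (. Stack=[( ( (] ptr=3 lookahead=id remaining=[id ) ) / ( ( ( num ) * id ) ) ) $]
Step 4: shift id. Stack=[( ( ( id] ptr=4 lookahead=) remaining=[) ) / ( ( ( num ) * id ) ) ) $]
Step 5: reduce F->id. Stack=[( ( ( F] ptr=4 lookahead=) remaining=[) ) / ( ( ( num ) * id ) ) ) $]
Step 6: reduce T->F. Stack=[( ( ( T] ptr=4 lookahead=) remaining=[) ) / ( ( ( num ) * id ) ) ) $]
Step 7: reduce E->T. Stack=[( ( ( E] ptr=4 lookahead=) remaining=[) ) / ( ( ( num ) * id ) ) ) $]

Answer: 7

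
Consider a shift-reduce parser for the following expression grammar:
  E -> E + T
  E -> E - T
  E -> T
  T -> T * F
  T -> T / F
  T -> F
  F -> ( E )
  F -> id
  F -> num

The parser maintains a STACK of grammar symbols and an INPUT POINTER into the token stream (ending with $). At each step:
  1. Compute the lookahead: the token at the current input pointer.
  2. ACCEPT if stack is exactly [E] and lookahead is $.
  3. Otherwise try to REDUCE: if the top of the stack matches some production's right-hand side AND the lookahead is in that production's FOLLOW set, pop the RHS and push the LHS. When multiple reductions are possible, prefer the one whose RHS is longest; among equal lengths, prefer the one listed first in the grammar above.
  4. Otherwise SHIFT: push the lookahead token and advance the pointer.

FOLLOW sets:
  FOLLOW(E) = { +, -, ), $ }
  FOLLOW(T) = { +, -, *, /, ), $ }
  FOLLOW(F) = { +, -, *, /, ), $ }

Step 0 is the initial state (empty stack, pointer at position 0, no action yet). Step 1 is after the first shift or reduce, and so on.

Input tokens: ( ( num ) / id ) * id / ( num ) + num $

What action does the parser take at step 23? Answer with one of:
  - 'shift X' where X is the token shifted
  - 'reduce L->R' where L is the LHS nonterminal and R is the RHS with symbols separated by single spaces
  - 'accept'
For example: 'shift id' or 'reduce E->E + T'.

Answer: shift (

Derivation:
Step 1: shift (. Stack=[(] ptr=1 lookahead=( remaining=[( num ) / id ) * id / ( num ) + num $]
Step 2: shift (. Stack=[( (] ptr=2 lookahead=num remaining=[num ) / id ) * id / ( num ) + num $]
Step 3: shift num. Stack=[( ( num] ptr=3 lookahead=) remaining=[) / id ) * id / ( num ) + num $]
Step 4: reduce F->num. Stack=[( ( F] ptr=3 lookahead=) remaining=[) / id ) * id / ( num ) + num $]
Step 5: reduce T->F. Stack=[( ( T] ptr=3 lookahead=) remaining=[) / id ) * id / ( num ) + num $]
Step 6: reduce E->T. Stack=[( ( E] ptr=3 lookahead=) remaining=[) / id ) * id / ( num ) + num $]
Step 7: shift ). Stack=[( ( E )] ptr=4 lookahead=/ remaining=[/ id ) * id / ( num ) + num $]
Step 8: reduce F->( E ). Stack=[( F] ptr=4 lookahead=/ remaining=[/ id ) * id / ( num ) + num $]
Step 9: reduce T->F. Stack=[( T] ptr=4 lookahead=/ remaining=[/ id ) * id / ( num ) + num $]
Step 10: shift /. Stack=[( T /] ptr=5 lookahead=id remaining=[id ) * id / ( num ) + num $]
Step 11: shift id. Stack=[( T / id] ptr=6 lookahead=) remaining=[) * id / ( num ) + num $]
Step 12: reduce F->id. Stack=[( T / F] ptr=6 lookahead=) remaining=[) * id / ( num ) + num $]
Step 13: reduce T->T / F. Stack=[( T] ptr=6 lookahead=) remaining=[) * id / ( num ) + num $]
Step 14: reduce E->T. Stack=[( E] ptr=6 lookahead=) remaining=[) * id / ( num ) + num $]
Step 15: shift ). Stack=[( E )] ptr=7 lookahead=* remaining=[* id / ( num ) + num $]
Step 16: reduce F->( E ). Stack=[F] ptr=7 lookahead=* remaining=[* id / ( num ) + num $]
Step 17: reduce T->F. Stack=[T] ptr=7 lookahead=* remaining=[* id / ( num ) + num $]
Step 18: shift *. Stack=[T *] ptr=8 lookahead=id remaining=[id / ( num ) + num $]
Step 19: shift id. Stack=[T * id] ptr=9 lookahead=/ remaining=[/ ( num ) + num $]
Step 20: reduce F->id. Stack=[T * F] ptr=9 lookahead=/ remaining=[/ ( num ) + num $]
Step 21: reduce T->T * F. Stack=[T] ptr=9 lookahead=/ remaining=[/ ( num ) + num $]
Step 22: shift /. Stack=[T /] ptr=10 lookahead=( remaining=[( num ) + num $]
Step 23: shift (. Stack=[T / (] ptr=11 lookahead=num remaining=[num ) + num $]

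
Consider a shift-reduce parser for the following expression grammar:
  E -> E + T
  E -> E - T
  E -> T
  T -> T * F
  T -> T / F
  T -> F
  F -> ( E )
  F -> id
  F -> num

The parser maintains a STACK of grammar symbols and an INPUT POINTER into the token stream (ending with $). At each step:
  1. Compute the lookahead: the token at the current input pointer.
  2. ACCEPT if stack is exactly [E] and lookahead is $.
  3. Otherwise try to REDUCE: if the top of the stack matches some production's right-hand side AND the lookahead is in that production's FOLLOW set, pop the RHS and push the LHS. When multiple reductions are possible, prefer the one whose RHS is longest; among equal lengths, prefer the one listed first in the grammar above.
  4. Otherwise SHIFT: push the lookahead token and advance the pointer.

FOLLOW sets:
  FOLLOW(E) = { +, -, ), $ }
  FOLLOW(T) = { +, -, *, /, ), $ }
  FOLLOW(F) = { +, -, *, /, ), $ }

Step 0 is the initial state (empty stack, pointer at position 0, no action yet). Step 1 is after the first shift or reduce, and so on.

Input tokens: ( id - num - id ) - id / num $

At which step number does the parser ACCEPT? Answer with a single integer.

Step 1: shift (. Stack=[(] ptr=1 lookahead=id remaining=[id - num - id ) - id / num $]
Step 2: shift id. Stack=[( id] ptr=2 lookahead=- remaining=[- num - id ) - id / num $]
Step 3: reduce F->id. Stack=[( F] ptr=2 lookahead=- remaining=[- num - id ) - id / num $]
Step 4: reduce T->F. Stack=[( T] ptr=2 lookahead=- remaining=[- num - id ) - id / num $]
Step 5: reduce E->T. Stack=[( E] ptr=2 lookahead=- remaining=[- num - id ) - id / num $]
Step 6: shift -. Stack=[( E -] ptr=3 lookahead=num remaining=[num - id ) - id / num $]
Step 7: shift num. Stack=[( E - num] ptr=4 lookahead=- remaining=[- id ) - id / num $]
Step 8: reduce F->num. Stack=[( E - F] ptr=4 lookahead=- remaining=[- id ) - id / num $]
Step 9: reduce T->F. Stack=[( E - T] ptr=4 lookahead=- remaining=[- id ) - id / num $]
Step 10: reduce E->E - T. Stack=[( E] ptr=4 lookahead=- remaining=[- id ) - id / num $]
Step 11: shift -. Stack=[( E -] ptr=5 lookahead=id remaining=[id ) - id / num $]
Step 12: shift id. Stack=[( E - id] ptr=6 lookahead=) remaining=[) - id / num $]
Step 13: reduce F->id. Stack=[( E - F] ptr=6 lookahead=) remaining=[) - id / num $]
Step 14: reduce T->F. Stack=[( E - T] ptr=6 lookahead=) remaining=[) - id / num $]
Step 15: reduce E->E - T. Stack=[( E] ptr=6 lookahead=) remaining=[) - id / num $]
Step 16: shift ). Stack=[( E )] ptr=7 lookahead=- remaining=[- id / num $]
Step 17: reduce F->( E ). Stack=[F] ptr=7 lookahead=- remaining=[- id / num $]
Step 18: reduce T->F. Stack=[T] ptr=7 lookahead=- remaining=[- id / num $]
Step 19: reduce E->T. Stack=[E] ptr=7 lookahead=- remaining=[- id / num $]
Step 20: shift -. Stack=[E -] ptr=8 lookahead=id remaining=[id / num $]
Step 21: shift id. Stack=[E - id] ptr=9 lookahead=/ remaining=[/ num $]
Step 22: reduce F->id. Stack=[E - F] ptr=9 lookahead=/ remaining=[/ num $]
Step 23: reduce T->F. Stack=[E - T] ptr=9 lookahead=/ remaining=[/ num $]
Step 24: shift /. Stack=[E - T /] ptr=10 lookahead=num remaining=[num $]
Step 25: shift num. Stack=[E - T / num] ptr=11 lookahead=$ remaining=[$]
Step 26: reduce F->num. Stack=[E - T / F] ptr=11 lookahead=$ remaining=[$]
Step 27: reduce T->T / F. Stack=[E - T] ptr=11 lookahead=$ remaining=[$]
Step 28: reduce E->E - T. Stack=[E] ptr=11 lookahead=$ remaining=[$]
Step 29: accept. Stack=[E] ptr=11 lookahead=$ remaining=[$]

Answer: 29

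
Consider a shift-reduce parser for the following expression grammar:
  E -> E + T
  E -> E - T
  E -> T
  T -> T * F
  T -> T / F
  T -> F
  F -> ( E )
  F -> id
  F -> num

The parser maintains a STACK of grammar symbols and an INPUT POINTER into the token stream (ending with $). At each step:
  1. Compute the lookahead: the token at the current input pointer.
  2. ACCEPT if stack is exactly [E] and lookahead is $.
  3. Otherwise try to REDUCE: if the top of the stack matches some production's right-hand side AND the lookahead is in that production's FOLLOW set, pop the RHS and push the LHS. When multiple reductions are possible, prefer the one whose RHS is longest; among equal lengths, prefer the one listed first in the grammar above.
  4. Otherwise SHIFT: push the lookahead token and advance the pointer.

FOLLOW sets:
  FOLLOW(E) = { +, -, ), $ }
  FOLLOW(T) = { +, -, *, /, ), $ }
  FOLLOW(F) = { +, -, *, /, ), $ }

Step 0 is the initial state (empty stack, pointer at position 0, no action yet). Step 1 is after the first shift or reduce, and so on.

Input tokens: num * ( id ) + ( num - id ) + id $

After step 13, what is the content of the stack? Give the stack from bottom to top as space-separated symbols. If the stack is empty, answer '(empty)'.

Step 1: shift num. Stack=[num] ptr=1 lookahead=* remaining=[* ( id ) + ( num - id ) + id $]
Step 2: reduce F->num. Stack=[F] ptr=1 lookahead=* remaining=[* ( id ) + ( num - id ) + id $]
Step 3: reduce T->F. Stack=[T] ptr=1 lookahead=* remaining=[* ( id ) + ( num - id ) + id $]
Step 4: shift *. Stack=[T *] ptr=2 lookahead=( remaining=[( id ) + ( num - id ) + id $]
Step 5: shift (. Stack=[T * (] ptr=3 lookahead=id remaining=[id ) + ( num - id ) + id $]
Step 6: shift id. Stack=[T * ( id] ptr=4 lookahead=) remaining=[) + ( num - id ) + id $]
Step 7: reduce F->id. Stack=[T * ( F] ptr=4 lookahead=) remaining=[) + ( num - id ) + id $]
Step 8: reduce T->F. Stack=[T * ( T] ptr=4 lookahead=) remaining=[) + ( num - id ) + id $]
Step 9: reduce E->T. Stack=[T * ( E] ptr=4 lookahead=) remaining=[) + ( num - id ) + id $]
Step 10: shift ). Stack=[T * ( E )] ptr=5 lookahead=+ remaining=[+ ( num - id ) + id $]
Step 11: reduce F->( E ). Stack=[T * F] ptr=5 lookahead=+ remaining=[+ ( num - id ) + id $]
Step 12: reduce T->T * F. Stack=[T] ptr=5 lookahead=+ remaining=[+ ( num - id ) + id $]
Step 13: reduce E->T. Stack=[E] ptr=5 lookahead=+ remaining=[+ ( num - id ) + id $]

Answer: E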